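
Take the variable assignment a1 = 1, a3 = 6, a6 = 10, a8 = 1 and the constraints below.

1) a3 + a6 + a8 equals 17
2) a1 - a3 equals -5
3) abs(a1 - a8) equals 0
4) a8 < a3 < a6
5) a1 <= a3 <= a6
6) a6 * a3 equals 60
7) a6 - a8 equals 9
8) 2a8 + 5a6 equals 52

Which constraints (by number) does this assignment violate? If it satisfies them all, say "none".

The assignment satisfies every constraint.

1) a3 + a6 + a8 = 6 + 10 + 1 = 17  yes
2) a1 - a3 = 1 - 6 = -5  yes
3) abs(1 - 1) = 0  yes
4) values 1 < 6 < 10  yes
5) values 1 <= 6 <= 10  yes
6) a6 * a3 = 10 * 6 = 60  yes
7) a6 - a8 = 10 - 1 = 9  yes
8) 2a8 + 5a6 = 2(1) + 5(10) = 52  yes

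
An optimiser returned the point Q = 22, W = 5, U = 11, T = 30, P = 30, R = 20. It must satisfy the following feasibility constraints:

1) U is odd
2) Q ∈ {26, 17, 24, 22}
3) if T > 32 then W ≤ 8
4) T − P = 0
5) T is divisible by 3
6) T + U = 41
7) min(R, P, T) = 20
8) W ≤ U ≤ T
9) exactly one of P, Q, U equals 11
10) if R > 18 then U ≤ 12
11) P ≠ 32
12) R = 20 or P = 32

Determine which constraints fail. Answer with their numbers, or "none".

None — every constraint holds.

1) U = 11 is odd  ✓
2) Q = 22 is in {26, 17, 24, 22}  ✓
3) T = 30, not > 32; antecedent false, conditional vacuously true  ✓
4) T − P = 30 − 30 = 0  ✓
5) 30 / 3 = 10, so 3 divides 30  ✓
6) T + U = 30 + 11 = 41  ✓
7) min(20, 30, 30) = 20  ✓
8) values 5 ≤ 11 ≤ 30  ✓
9) P=30, Q=22, U=11; 1 of them equals 11  ✓
10) R = 20 > 18, so we need U ≤ 12; U = 11 ≤ 12  ✓
11) P = 30, and 30 ≠ 32  ✓
12) R = 20 = 20 (first disjunct)  ✓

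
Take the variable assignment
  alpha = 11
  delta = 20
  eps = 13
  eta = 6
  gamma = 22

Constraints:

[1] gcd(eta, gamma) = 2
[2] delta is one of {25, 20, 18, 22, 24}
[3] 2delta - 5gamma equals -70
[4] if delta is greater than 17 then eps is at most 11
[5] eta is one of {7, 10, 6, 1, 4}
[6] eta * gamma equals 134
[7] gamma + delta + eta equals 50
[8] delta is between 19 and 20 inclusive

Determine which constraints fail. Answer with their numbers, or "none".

Violated: 4, 6, and 7.

[1] gcd(6, 22) = 2  yes
[2] delta = 20 is in {25, 20, 18, 22, 24}  yes
[3] 2delta - 5gamma = 2(20) - 5(22) = -70  yes
[4] delta = 20 > 17, so we need eps ≤ 11; but eps = 13 > 11  no
[5] eta = 6 is in {7, 10, 6, 1, 4}  yes
[6] eta * gamma = 6 * 22 = 132, not 134  no
[7] gamma + delta + eta = 22 + 20 + 6 = 48, not 50  no
[8] delta = 20 lies in [19, 20]  yes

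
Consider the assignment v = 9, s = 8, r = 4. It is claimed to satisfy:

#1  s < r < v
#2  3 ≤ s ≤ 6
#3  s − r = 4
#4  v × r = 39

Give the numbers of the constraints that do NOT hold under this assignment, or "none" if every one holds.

#1 values 8, 4, 9; s = 8 is not < r = 4 — fails.
#2 s = 8 is outside [3, 6] — fails.
#3 s − r = 8 − 4 = 4 — holds.
#4 v × r = 9 × 4 = 36, not 39 — fails.

No — constraints 1, 2, 4 are not satisfied.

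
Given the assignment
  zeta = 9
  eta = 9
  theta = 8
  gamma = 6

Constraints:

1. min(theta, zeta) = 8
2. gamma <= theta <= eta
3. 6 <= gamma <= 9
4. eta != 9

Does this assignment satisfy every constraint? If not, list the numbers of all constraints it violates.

Constraint 4 does not hold.

1. min(8, 9) = 8  OK
2. values 6 <= 8 <= 9  OK
3. gamma = 6 lies in [6, 9]  OK
4. eta = 9, but 9 is required to differ  FAIL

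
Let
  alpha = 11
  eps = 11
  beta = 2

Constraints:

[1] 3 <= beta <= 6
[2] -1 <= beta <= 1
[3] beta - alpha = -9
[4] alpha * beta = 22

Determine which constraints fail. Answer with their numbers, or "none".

[1] beta = 2 is outside [3, 6]  fails
[2] beta = 2 is outside [-1, 1]  fails
[3] beta - alpha = 2 - 11 = -9  holds
[4] alpha * beta = 11 * 2 = 22  holds

Constraints 1 and 2 do not hold.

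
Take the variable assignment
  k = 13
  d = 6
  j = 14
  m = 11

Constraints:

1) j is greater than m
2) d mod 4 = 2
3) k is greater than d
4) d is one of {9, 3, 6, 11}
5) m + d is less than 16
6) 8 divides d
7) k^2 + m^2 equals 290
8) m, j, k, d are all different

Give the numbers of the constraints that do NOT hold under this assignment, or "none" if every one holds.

Constraints 5, 6 are violated.

1) j = 14, m = 11; 14 > 11  OK
2) 6 mod 4 = 2  OK
3) k = 13, d = 6; 13 > 6  OK
4) d = 6 is in {9, 3, 6, 11}  OK
5) m + d = 11 + 6 = 17; 17 ≥ 16, bound 16 not met  FAIL
6) 6 = 8*0 + 6, so 8 does not divide 6  FAIL
7) k^2 + m^2 = 13^2 + 11^2 = 169 + 121 = 290  OK
8) values 11, 14, 13, 6 are pairwise distinct  OK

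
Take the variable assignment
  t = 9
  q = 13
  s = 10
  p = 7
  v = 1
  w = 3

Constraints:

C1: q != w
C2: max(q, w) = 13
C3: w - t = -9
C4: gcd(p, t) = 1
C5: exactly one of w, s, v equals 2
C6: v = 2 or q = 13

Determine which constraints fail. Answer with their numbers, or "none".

Violated: 3 and 5.

C1: q = 13, w = 3; distinct — holds.
C2: max(13, 3) = 13 — holds.
C3: w - t = 3 - 9 = -6, not -9 — fails.
C4: gcd(7, 9) = 1 — holds.
C5: w=3, s=10, v=1; 0 of them equal 2, not exactly one — fails.
C6: v = 1 ≠ 2, but q = 13 = 13 (second disjunct) — holds.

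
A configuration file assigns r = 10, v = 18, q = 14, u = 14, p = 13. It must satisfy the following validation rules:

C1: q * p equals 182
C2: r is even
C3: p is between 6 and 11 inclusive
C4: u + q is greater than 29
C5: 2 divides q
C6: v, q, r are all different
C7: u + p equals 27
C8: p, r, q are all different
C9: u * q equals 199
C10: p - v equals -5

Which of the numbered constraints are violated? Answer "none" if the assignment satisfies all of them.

C1: q * p = 14 * 13 = 182 — satisfied.
C2: r = 10 is even — satisfied.
C3: p = 13 is outside [6, 11] — violated.
C4: u + q = 14 + 14 = 28; 28 ≤ 29, bound 29 not met — violated.
C5: 14 / 2 = 7, so 2 divides 14 — satisfied.
C6: values 18, 14, 10 are pairwise distinct — satisfied.
C7: u + p = 14 + 13 = 27 — satisfied.
C8: values 13, 10, 14 are pairwise distinct — satisfied.
C9: u * q = 14 * 14 = 196, not 199 — violated.
C10: p - v = 13 - 18 = -5 — satisfied.

Constraints 3, 4, 9 are violated.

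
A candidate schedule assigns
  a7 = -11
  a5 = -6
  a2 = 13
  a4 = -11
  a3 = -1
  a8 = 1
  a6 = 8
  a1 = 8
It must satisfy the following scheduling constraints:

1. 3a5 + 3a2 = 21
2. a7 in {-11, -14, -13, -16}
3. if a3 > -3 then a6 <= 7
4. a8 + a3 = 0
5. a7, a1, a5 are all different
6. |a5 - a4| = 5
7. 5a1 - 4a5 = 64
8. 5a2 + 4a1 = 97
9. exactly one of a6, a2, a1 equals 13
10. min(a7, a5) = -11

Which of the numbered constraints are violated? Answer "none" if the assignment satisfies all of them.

1. 3a5 + 3a2 = 3(-6) + 3(13) = 21  ✔
2. a7 = -11 is in {-11, -14, -13, -16}  ✔
3. a3 = -1 > -3, so we need a6 ≤ 7; but a6 = 8 > 7  ✘
4. a8 + a3 = 1 + (-1) = 0  ✔
5. values -11, 8, -6 are pairwise distinct  ✔
6. |-6 - (-11)| = 5  ✔
7. 5a1 - 4a5 = 5(8) - 4(-6) = 64  ✔
8. 5a2 + 4a1 = 5(13) + 4(8) = 97  ✔
9. a6=8, a2=13, a1=8; 1 of them equals 13  ✔
10. min(-11, -6) = -11  ✔

Constraint 3 does not hold.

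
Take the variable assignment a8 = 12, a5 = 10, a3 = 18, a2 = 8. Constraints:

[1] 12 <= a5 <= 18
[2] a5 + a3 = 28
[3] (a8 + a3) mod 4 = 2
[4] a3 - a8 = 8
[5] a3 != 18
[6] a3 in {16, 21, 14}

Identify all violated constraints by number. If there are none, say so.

[1] a5 = 10 is outside [12, 18] — violated.
[2] a5 + a3 = 10 + 18 = 28 — satisfied.
[3] a8 + a3 = 30; 30 mod 4 = 2 — satisfied.
[4] a3 - a8 = 18 - 12 = 6, not 8 — violated.
[5] a3 = 18, but 18 is required to differ — violated.
[6] a3 = 18 is not in {16, 21, 14} — violated.

No — constraints 1, 4, 5, 6 are not satisfied.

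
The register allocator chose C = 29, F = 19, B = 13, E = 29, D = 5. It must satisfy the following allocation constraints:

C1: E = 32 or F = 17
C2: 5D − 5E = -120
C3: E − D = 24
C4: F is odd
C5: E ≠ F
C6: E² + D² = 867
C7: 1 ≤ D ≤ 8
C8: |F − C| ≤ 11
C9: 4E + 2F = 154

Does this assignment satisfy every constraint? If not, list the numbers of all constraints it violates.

C1: E = 29 ≠ 32 and F = 19 ≠ 17; both disjuncts false  FAIL
C2: 5D − 5E = 5(5) − 5(29) = -120  OK
C3: E − D = 29 − 5 = 24  OK
C4: F = 19 is odd  OK
C5: E = 29, F = 19; distinct  OK
C6: E² + D² = 29² + 5² = 841 + 25 = 866, not 867  FAIL
C7: D = 5 lies in [1, 8]  OK
C8: |19 − 29| = 10; 10 ≤ 11  OK
C9: 4E + 2F = 4(29) + 2(19) = 154  OK

Constraints 1 and 6 do not hold.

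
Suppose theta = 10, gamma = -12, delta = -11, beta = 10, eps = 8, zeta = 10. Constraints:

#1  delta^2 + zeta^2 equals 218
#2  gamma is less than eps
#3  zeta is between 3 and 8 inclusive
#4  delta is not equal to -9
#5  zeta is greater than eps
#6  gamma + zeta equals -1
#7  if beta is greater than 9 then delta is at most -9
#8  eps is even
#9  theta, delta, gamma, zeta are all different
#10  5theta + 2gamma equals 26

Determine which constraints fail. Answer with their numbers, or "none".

#1 delta^2 + zeta^2 = (-11)^2 + 10^2 = 121 + 100 = 221, not 218  ✘
#2 gamma = -12, eps = 8; -12 < 8  ✔
#3 zeta = 10 is outside [3, 8]  ✘
#4 delta = -11, and -11 ≠ -9  ✔
#5 zeta = 10, eps = 8; 10 > 8  ✔
#6 gamma + zeta = -12 + 10 = -2, not -1  ✘
#7 beta = 10 > 9, so we need delta ≤ -9; delta = -11 ≤ -9  ✔
#8 eps = 8 is even  ✔
#9 theta = zeta = 10, not all different  ✘
#10 5theta + 2gamma = 5(10) + 2(-12) = 26  ✔

Constraints 1, 3, 6, 9 are violated.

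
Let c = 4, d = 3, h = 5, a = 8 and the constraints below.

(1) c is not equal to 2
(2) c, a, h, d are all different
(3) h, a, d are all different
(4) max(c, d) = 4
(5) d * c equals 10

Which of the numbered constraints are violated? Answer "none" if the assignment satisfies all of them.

Constraint 5 is violated.

(1) c = 4, and 4 ≠ 2  true
(2) values 4, 8, 5, 3 are pairwise distinct  true
(3) values 5, 8, 3 are pairwise distinct  true
(4) max(4, 3) = 4  true
(5) d * c = 3 * 4 = 12, not 10  false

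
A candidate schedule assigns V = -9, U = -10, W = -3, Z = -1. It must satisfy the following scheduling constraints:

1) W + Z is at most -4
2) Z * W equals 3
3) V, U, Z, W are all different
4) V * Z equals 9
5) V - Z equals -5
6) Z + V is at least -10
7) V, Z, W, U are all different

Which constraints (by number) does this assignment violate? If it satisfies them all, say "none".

1) W + Z = -3 + (-1) = -4; -4 ≤ -4  OK
2) Z * W = -1 * (-3) = 3  OK
3) values -9, -10, -1, -3 are pairwise distinct  OK
4) V * Z = -9 * (-1) = 9  OK
5) V - Z = -9 - (-1) = -8, not -5  FAIL
6) Z + V = -1 + (-9) = -10; -10 ≥ -10  OK
7) values -9, -1, -3, -10 are pairwise distinct  OK

Violated: 5.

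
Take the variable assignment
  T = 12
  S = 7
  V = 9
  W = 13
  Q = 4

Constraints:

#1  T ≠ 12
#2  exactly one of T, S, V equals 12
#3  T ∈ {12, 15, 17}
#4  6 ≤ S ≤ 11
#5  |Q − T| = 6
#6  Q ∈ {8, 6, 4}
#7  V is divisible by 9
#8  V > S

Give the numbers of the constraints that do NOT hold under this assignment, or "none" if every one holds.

The assignment fails constraints 1, 5.

#1 T = 12, but 12 is required to differ  ✘
#2 T=12, S=7, V=9; 1 of them equals 12  ✔
#3 T = 12 is in {12, 15, 17}  ✔
#4 S = 7 lies in [6, 11]  ✔
#5 |4 − 12| = 8, not 6  ✘
#6 Q = 4 is in {8, 6, 4}  ✔
#7 9 / 9 = 1, so 9 divides 9  ✔
#8 V = 9, S = 7; 9 > 7  ✔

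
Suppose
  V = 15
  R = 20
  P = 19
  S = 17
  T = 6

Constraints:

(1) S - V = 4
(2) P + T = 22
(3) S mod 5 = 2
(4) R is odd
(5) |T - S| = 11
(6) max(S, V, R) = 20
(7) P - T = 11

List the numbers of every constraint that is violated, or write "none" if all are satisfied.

(1) S - V = 17 - 15 = 2, not 4 — does not hold.
(2) P + T = 19 + 6 = 25, not 22 — does not hold.
(3) 17 mod 5 = 2 — holds.
(4) R = 20 is even — does not hold.
(5) |6 - 17| = 11 — holds.
(6) max(17, 15, 20) = 20 — holds.
(7) P - T = 19 - 6 = 13, not 11 — does not hold.

The assignment fails constraints 1, 2, 4, and 7.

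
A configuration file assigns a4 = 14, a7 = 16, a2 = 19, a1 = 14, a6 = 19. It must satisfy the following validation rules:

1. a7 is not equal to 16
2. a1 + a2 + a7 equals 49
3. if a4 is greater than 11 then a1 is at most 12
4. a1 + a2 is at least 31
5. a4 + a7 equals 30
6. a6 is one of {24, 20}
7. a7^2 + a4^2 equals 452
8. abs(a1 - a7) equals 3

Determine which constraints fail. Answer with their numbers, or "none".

1. a7 = 16, but 16 is required to differ — violated.
2. a1 + a2 + a7 = 14 + 19 + 16 = 49 — OK.
3. a4 = 14 > 11, so we need a1 ≤ 12; but a1 = 14 > 12 — violated.
4. a1 + a2 = 14 + 19 = 33; 33 ≥ 31 — OK.
5. a4 + a7 = 14 + 16 = 30 — OK.
6. a6 = 19 is not in {24, 20} — violated.
7. a7^2 + a4^2 = 16^2 + 14^2 = 256 + 196 = 452 — OK.
8. abs(14 - 16) = 2, not 3 — violated.

Constraints 1, 3, 6, 8 are violated.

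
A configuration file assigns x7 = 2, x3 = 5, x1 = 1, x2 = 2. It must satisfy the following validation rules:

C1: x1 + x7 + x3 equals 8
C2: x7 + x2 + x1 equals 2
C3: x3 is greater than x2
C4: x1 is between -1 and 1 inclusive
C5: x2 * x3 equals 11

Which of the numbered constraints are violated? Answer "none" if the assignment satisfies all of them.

No — constraints 2, 5 are not satisfied.

C1: x1 + x7 + x3 = 1 + 2 + 5 = 8 — OK.
C2: x7 + x2 + x1 = 2 + 2 + 1 = 5, not 2 — violated.
C3: x3 = 5, x2 = 2; 5 > 2 — OK.
C4: x1 = 1 lies in [-1, 1] — OK.
C5: x2 * x3 = 2 * 5 = 10, not 11 — violated.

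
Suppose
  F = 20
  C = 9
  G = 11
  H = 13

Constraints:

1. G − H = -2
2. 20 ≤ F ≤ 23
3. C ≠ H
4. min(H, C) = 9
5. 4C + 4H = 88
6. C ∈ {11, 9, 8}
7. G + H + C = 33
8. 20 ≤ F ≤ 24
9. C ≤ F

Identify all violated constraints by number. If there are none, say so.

1. G − H = 11 − 13 = -2 — holds.
2. F = 20 lies in [20, 23] — holds.
3. C = 9, H = 13; distinct — holds.
4. min(13, 9) = 9 — holds.
5. 4C + 4H = 4(9) + 4(13) = 88 — holds.
6. C = 9 is in {11, 9, 8} — holds.
7. G + H + C = 11 + 13 + 9 = 33 — holds.
8. F = 20 lies in [20, 24] — holds.
9. C = 9, F = 20; 9 ≤ 20 — holds.

The assignment satisfies every constraint.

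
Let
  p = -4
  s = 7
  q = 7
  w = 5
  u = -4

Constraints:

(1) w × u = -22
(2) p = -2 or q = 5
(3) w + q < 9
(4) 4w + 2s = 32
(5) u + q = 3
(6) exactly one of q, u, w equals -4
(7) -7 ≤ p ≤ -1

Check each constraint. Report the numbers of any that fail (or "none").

(1) w × u = 5 × (-4) = -20, not -22 — fails.
(2) p = -4 ≠ -2 and q = 7 ≠ 5; both disjuncts false — fails.
(3) w + q = 5 + 7 = 12; 12 ≥ 9, bound 9 not met — fails.
(4) 4w + 2s = 4(5) + 2(7) = 34, not 32 — fails.
(5) u + q = -4 + 7 = 3 — holds.
(6) q=7, u=-4, w=5; 1 of them equals -4 — holds.
(7) p = -4 lies in [-7, -1] — holds.

No — constraints 1, 2, 3, and 4 are not satisfied.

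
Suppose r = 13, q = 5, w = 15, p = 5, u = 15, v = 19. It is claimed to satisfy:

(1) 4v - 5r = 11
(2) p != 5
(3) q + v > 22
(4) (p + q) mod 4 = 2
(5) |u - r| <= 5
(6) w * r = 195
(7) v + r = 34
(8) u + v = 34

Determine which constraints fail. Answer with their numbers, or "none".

(1) 4v - 5r = 4(19) - 5(13) = 11  ✔
(2) p = 5, but 5 is required to differ  ✘
(3) q + v = 5 + 19 = 24; 24 > 22  ✔
(4) p + q = 10; 10 mod 4 = 2  ✔
(5) |15 - 13| = 2; 2 ≤ 5  ✔
(6) w * r = 15 * 13 = 195  ✔
(7) v + r = 19 + 13 = 32, not 34  ✘
(8) u + v = 15 + 19 = 34  ✔

The assignment fails constraints 2 and 7.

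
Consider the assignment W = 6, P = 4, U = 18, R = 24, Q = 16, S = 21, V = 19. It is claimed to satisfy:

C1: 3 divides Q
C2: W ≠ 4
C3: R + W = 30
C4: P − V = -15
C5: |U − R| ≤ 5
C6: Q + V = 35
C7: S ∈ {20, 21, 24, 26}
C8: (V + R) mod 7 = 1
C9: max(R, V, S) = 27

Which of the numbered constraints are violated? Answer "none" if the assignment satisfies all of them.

C1: 16 = 3×5 + 1, so 3 does not divide 16  fails
C2: W = 6, and 6 ≠ 4  holds
C3: R + W = 24 + 6 = 30  holds
C4: P − V = 4 − 19 = -15  holds
C5: |18 − 24| = 6; 6 > 5, exceeds bound 5  fails
C6: Q + V = 16 + 19 = 35  holds
C7: S = 21 is in {20, 21, 24, 26}  holds
C8: V + R = 43; 43 mod 7 = 1  holds
C9: max(24, 19, 21) = 24, not 27  fails

Constraints 1, 5, 9 do not hold.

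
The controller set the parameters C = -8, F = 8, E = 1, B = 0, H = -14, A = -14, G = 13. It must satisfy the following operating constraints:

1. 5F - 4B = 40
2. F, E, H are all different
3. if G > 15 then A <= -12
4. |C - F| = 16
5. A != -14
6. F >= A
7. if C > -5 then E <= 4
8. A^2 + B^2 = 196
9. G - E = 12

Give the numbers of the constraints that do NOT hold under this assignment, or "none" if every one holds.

1. 5F - 4B = 5(8) - 4(0) = 40  ✓
2. values 8, 1, -14 are pairwise distinct  ✓
3. G = 13, not > 15; antecedent false, conditional vacuously true  ✓
4. |-8 - 8| = 16  ✓
5. A = -14, but -14 is required to differ  ✗
6. F = 8, A = -14; 8 ≥ -14  ✓
7. C = -8, not > -5; antecedent false, conditional vacuously true  ✓
8. A^2 + B^2 = (-14)^2 + 0^2 = 196 + 0 = 196  ✓
9. G - E = 13 - 1 = 12  ✓

No — constraint 5 is not satisfied.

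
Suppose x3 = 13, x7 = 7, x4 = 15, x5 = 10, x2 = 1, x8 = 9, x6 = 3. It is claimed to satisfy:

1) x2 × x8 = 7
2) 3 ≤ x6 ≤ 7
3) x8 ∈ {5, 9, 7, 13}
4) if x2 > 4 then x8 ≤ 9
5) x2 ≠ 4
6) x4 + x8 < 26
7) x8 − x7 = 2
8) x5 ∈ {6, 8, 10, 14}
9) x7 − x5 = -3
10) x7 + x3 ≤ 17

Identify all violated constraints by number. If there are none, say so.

Constraints 1 and 10 are violated.

1) x2 × x8 = 1 × 9 = 9, not 7 — violated.
2) x6 = 3 lies in [3, 7] — OK.
3) x8 = 9 is in {5, 9, 7, 13} — OK.
4) x2 = 1, not > 4; antecedent false, conditional vacuously true — OK.
5) x2 = 1, and 1 ≠ 4 — OK.
6) x4 + x8 = 15 + 9 = 24; 24 < 26 — OK.
7) x8 − x7 = 9 − 7 = 2 — OK.
8) x5 = 10 is in {6, 8, 10, 14} — OK.
9) x7 − x5 = 7 − 10 = -3 — OK.
10) x7 + x3 = 7 + 13 = 20; 20 > 17, bound 17 not met — violated.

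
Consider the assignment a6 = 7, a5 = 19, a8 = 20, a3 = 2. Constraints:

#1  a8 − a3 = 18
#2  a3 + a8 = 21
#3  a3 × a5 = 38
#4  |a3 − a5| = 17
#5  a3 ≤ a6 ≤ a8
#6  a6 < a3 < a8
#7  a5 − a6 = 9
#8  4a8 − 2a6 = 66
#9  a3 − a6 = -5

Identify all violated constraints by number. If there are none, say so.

Violated: 2, 6, and 7.

#1 a8 − a3 = 20 − 2 = 18 — OK.
#2 a3 + a8 = 2 + 20 = 22, not 21 — violated.
#3 a3 × a5 = 2 × 19 = 38 — OK.
#4 |2 − 19| = 17 — OK.
#5 values 2 ≤ 7 ≤ 20 — OK.
#6 values 7, 2, 20; a6 = 7 is not < a3 = 2 — violated.
#7 a5 − a6 = 19 − 7 = 12, not 9 — violated.
#8 4a8 − 2a6 = 4(20) − 2(7) = 66 — OK.
#9 a3 − a6 = 2 − 7 = -5 — OK.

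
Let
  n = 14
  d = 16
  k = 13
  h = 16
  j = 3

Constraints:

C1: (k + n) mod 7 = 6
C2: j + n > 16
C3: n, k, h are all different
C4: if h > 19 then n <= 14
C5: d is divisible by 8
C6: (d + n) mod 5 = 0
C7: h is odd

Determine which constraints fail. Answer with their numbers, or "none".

Constraint 7 does not hold.

C1: k + n = 27; 27 mod 7 = 6 — satisfied.
C2: j + n = 3 + 14 = 17; 17 > 16 — satisfied.
C3: values 14, 13, 16 are pairwise distinct — satisfied.
C4: h = 16, not > 19; antecedent false, conditional vacuously true — satisfied.
C5: 16 / 8 = 2, so 8 divides 16 — satisfied.
C6: d + n = 30; 30 mod 5 = 0 — satisfied.
C7: h = 16 is even — violated.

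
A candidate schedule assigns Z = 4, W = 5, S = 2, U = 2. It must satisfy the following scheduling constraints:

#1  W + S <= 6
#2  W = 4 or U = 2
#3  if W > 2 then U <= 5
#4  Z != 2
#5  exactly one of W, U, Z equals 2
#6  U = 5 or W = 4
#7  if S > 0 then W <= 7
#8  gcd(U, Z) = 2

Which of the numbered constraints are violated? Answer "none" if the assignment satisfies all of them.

#1 W + S = 5 + 2 = 7; 7 > 6, bound 6 not met  FAIL
#2 W = 5 ≠ 4, but U = 2 = 2 (second disjunct)  OK
#3 W = 5 > 2, so we need U ≤ 5; U = 2 ≤ 5  OK
#4 Z = 4, and 4 ≠ 2  OK
#5 W=5, U=2, Z=4; 1 of them equals 2  OK
#6 U = 2 ≠ 5 and W = 5 ≠ 4; both disjuncts false  FAIL
#7 S = 2 > 0, so we need W ≤ 7; W = 5 ≤ 7  OK
#8 gcd(2, 4) = 2  OK

Constraints 1 and 6 do not hold.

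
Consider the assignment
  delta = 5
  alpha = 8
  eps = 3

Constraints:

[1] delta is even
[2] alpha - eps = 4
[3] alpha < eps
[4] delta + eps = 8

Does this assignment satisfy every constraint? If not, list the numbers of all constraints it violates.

The assignment fails constraints 1, 2, 3.

[1] delta = 5 is odd  ✘
[2] alpha - eps = 8 - 3 = 5, not 4  ✘
[3] alpha = 8, eps = 3; 8 ≥ 3 (want <)  ✘
[4] delta + eps = 5 + 3 = 8  ✔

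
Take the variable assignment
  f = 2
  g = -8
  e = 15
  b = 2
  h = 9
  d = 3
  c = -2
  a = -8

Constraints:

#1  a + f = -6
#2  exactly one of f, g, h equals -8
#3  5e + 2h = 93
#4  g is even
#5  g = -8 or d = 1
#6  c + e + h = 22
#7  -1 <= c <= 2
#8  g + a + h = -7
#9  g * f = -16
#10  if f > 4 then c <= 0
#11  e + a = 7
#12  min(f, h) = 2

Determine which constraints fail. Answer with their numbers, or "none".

#1 a + f = -8 + 2 = -6 — holds.
#2 f=2, g=-8, h=9; 1 of them equals -8 — holds.
#3 5e + 2h = 5(15) + 2(9) = 93 — holds.
#4 g = -8 is even — holds.
#5 g = -8 = -8 (first disjunct) — holds.
#6 c + e + h = -2 + 15 + 9 = 22 — holds.
#7 c = -2 is outside [-1, 2] — fails.
#8 g + a + h = -8 + (-8) + 9 = -7 — holds.
#9 g * f = -8 * 2 = -16 — holds.
#10 f = 2, not > 4; antecedent false, conditional vacuously true — holds.
#11 e + a = 15 + (-8) = 7 — holds.
#12 min(2, 9) = 2 — holds.

No — constraint 7 is not satisfied.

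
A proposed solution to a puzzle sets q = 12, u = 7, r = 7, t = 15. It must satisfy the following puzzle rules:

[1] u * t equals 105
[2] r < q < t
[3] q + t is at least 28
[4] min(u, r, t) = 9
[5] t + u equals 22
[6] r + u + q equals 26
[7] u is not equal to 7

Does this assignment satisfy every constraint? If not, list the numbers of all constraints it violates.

Constraints 3, 4, and 7 are violated.

[1] u * t = 7 * 15 = 105  OK
[2] values 7 < 12 < 15  OK
[3] q + t = 12 + 15 = 27; 27 < 28, bound 28 not met  FAIL
[4] min(7, 7, 15) = 7, not 9  FAIL
[5] t + u = 15 + 7 = 22  OK
[6] r + u + q = 7 + 7 + 12 = 26  OK
[7] u = 7, but 7 is required to differ  FAIL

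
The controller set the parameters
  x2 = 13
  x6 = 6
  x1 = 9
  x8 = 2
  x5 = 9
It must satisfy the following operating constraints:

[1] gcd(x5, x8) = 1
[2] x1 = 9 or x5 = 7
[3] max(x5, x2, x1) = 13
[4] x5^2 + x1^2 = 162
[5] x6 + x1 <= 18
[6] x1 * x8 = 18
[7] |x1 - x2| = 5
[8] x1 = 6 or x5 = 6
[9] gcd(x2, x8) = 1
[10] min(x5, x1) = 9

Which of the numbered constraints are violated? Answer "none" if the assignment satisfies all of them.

The assignment fails constraints 7, 8.

[1] gcd(9, 2) = 1  yes
[2] x1 = 9 = 9 (first disjunct)  yes
[3] max(9, 13, 9) = 13  yes
[4] x5^2 + x1^2 = 9^2 + 9^2 = 81 + 81 = 162  yes
[5] x6 + x1 = 6 + 9 = 15; 15 ≤ 18  yes
[6] x1 * x8 = 9 * 2 = 18  yes
[7] |9 - 13| = 4, not 5  no
[8] x1 = 9 ≠ 6 and x5 = 9 ≠ 6; both disjuncts false  no
[9] gcd(13, 2) = 1  yes
[10] min(9, 9) = 9  yes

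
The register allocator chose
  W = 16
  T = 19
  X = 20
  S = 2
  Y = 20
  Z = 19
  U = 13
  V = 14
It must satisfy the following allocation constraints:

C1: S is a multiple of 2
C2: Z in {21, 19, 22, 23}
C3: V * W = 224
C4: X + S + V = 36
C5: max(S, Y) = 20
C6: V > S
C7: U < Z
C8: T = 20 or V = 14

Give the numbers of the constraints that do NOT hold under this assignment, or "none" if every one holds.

None — every constraint holds.

C1: 2 / 2 = 1, so 2 divides 2 — OK.
C2: Z = 19 is in {21, 19, 22, 23} — OK.
C3: V * W = 14 * 16 = 224 — OK.
C4: X + S + V = 20 + 2 + 14 = 36 — OK.
C5: max(2, 20) = 20 — OK.
C6: V = 14, S = 2; 14 > 2 — OK.
C7: U = 13, Z = 19; 13 < 19 — OK.
C8: T = 19 ≠ 20, but V = 14 = 14 (second disjunct) — OK.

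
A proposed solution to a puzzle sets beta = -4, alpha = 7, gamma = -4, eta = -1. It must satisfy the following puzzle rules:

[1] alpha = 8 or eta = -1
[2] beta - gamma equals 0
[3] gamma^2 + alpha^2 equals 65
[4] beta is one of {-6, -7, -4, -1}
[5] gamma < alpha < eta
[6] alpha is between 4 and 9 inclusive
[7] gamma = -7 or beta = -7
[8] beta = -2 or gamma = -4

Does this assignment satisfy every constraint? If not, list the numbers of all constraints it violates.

The assignment fails constraints 5 and 7.

[1] alpha = 7 ≠ 8, but eta = -1 = -1 (second disjunct) — holds.
[2] beta - gamma = -4 - (-4) = 0 — holds.
[3] gamma^2 + alpha^2 = (-4)^2 + 7^2 = 16 + 49 = 65 — holds.
[4] beta = -4 is in {-6, -7, -4, -1} — holds.
[5] values -4, 7, -1; alpha = 7 is not < eta = -1 — fails.
[6] alpha = 7 lies in [4, 9] — holds.
[7] gamma = -4 ≠ -7 and beta = -4 ≠ -7; both disjuncts false — fails.
[8] beta = -4 ≠ -2, but gamma = -4 = -4 (second disjunct) — holds.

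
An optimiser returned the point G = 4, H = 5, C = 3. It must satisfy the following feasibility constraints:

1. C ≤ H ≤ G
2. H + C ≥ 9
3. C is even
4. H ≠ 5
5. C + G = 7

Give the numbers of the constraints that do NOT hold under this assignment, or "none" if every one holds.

No — constraints 1, 2, 3, 4 are not satisfied.

1. values 3, 5, 4; H = 5 is not ≤ G = 4  ✗
2. H + C = 5 + 3 = 8; 8 < 9, bound 9 not met  ✗
3. C = 3 is odd  ✗
4. H = 5, but 5 is required to differ  ✗
5. C + G = 3 + 4 = 7  ✓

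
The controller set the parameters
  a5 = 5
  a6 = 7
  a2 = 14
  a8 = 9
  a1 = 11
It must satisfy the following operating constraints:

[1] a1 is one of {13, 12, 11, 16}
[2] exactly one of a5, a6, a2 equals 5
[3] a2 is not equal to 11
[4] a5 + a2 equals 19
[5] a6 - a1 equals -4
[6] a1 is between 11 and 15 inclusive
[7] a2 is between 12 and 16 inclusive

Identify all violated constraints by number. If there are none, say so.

[1] a1 = 11 is in {13, 12, 11, 16} — holds.
[2] a5=5, a6=7, a2=14; 1 of them equals 5 — holds.
[3] a2 = 14, and 14 ≠ 11 — holds.
[4] a5 + a2 = 5 + 14 = 19 — holds.
[5] a6 - a1 = 7 - 11 = -4 — holds.
[6] a1 = 11 lies in [11, 15] — holds.
[7] a2 = 14 lies in [12, 16] — holds.

Yes — all constraints hold.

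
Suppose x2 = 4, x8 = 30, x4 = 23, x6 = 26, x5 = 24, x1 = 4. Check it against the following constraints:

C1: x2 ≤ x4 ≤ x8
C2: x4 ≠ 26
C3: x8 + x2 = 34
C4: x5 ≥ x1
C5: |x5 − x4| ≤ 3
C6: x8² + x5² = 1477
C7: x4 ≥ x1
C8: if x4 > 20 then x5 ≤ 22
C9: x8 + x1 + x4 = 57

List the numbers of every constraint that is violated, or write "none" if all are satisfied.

The assignment fails constraints 6 and 8.

C1: values 4 ≤ 23 ≤ 30 — holds.
C2: x4 = 23, and 23 ≠ 26 — holds.
C3: x8 + x2 = 30 + 4 = 34 — holds.
C4: x5 = 24, x1 = 4; 24 ≥ 4 — holds.
C5: |24 − 23| = 1; 1 ≤ 3 — holds.
C6: x8² + x5² = 30² + 24² = 900 + 576 = 1476, not 1477 — does not hold.
C7: x4 = 23, x1 = 4; 23 ≥ 4 — holds.
C8: x4 = 23 > 20, so we need x5 ≤ 22; but x5 = 24 > 22 — does not hold.
C9: x8 + x1 + x4 = 30 + 4 + 23 = 57 — holds.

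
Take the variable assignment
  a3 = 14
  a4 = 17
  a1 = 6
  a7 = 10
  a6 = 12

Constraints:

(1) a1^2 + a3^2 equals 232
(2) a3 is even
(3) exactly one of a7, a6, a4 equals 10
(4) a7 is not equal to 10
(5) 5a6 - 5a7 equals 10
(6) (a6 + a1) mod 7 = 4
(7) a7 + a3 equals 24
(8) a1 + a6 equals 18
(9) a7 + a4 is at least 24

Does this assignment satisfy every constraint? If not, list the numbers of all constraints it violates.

The assignment fails constraint 4.

(1) a1^2 + a3^2 = 6^2 + 14^2 = 36 + 196 = 232 — holds.
(2) a3 = 14 is even — holds.
(3) a7=10, a6=12, a4=17; 1 of them equals 10 — holds.
(4) a7 = 10, but 10 is required to differ — does not hold.
(5) 5a6 - 5a7 = 5(12) - 5(10) = 10 — holds.
(6) a6 + a1 = 18; 18 mod 7 = 4 — holds.
(7) a7 + a3 = 10 + 14 = 24 — holds.
(8) a1 + a6 = 6 + 12 = 18 — holds.
(9) a7 + a4 = 10 + 17 = 27; 27 ≥ 24 — holds.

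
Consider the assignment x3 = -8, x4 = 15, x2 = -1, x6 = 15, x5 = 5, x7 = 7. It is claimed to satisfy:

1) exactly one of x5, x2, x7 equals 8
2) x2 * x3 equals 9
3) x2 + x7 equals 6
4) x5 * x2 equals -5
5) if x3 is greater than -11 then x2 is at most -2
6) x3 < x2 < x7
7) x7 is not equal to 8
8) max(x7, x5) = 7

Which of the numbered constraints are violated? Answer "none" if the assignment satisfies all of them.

1) x5=5, x2=-1, x7=7; 0 of them equal 8, not exactly one — violated.
2) x2 * x3 = -1 * (-8) = 8, not 9 — violated.
3) x2 + x7 = -1 + 7 = 6 — OK.
4) x5 * x2 = 5 * (-1) = -5 — OK.
5) x3 = -8 > -11, so we need x2 ≤ -2; but x2 = -1 > -2 — violated.
6) values -8 < -1 < 7 — OK.
7) x7 = 7, and 7 ≠ 8 — OK.
8) max(7, 5) = 7 — OK.

Constraints 1, 2, and 5 do not hold.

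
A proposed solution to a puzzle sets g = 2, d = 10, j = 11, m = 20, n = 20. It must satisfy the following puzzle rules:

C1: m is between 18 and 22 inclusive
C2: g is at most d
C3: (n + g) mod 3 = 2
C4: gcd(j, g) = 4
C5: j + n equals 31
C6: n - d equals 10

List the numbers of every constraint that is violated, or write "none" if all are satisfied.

The assignment fails constraints 3 and 4.

C1: m = 20 lies in [18, 22] — holds.
C2: g = 2, d = 10; 2 ≤ 10 — holds.
C3: n + g = 22; 22 mod 3 = 1, not 2 — fails.
C4: gcd(11, 2) = 1, not 4 — fails.
C5: j + n = 11 + 20 = 31 — holds.
C6: n - d = 20 - 10 = 10 — holds.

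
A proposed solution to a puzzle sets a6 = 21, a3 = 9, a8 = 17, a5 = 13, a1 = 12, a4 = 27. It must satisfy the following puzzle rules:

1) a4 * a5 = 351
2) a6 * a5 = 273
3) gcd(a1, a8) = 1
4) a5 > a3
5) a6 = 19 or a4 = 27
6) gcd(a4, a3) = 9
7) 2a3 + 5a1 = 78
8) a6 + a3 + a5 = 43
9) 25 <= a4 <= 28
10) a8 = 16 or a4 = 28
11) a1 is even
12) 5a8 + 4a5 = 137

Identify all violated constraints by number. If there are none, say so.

1) a4 * a5 = 27 * 13 = 351 — holds.
2) a6 * a5 = 21 * 13 = 273 — holds.
3) gcd(12, 17) = 1 — holds.
4) a5 = 13, a3 = 9; 13 > 9 — holds.
5) a6 = 21 ≠ 19, but a4 = 27 = 27 (second disjunct) — holds.
6) gcd(27, 9) = 9 — holds.
7) 2a3 + 5a1 = 2(9) + 5(12) = 78 — holds.
8) a6 + a3 + a5 = 21 + 9 + 13 = 43 — holds.
9) a4 = 27 lies in [25, 28] — holds.
10) a8 = 17 ≠ 16 and a4 = 27 ≠ 28; both disjuncts false — fails.
11) a1 = 12 is even — holds.
12) 5a8 + 4a5 = 5(17) + 4(13) = 137 — holds.

Constraint 10 does not hold.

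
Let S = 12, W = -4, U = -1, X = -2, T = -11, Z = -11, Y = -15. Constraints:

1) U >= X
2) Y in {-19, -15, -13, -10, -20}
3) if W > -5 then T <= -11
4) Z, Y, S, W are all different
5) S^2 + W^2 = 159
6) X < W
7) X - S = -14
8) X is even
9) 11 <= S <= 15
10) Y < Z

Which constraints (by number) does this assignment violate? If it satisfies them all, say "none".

1) U = -1, X = -2; -1 ≥ -2  holds
2) Y = -15 is in {-19, -15, -13, -10, -20}  holds
3) W = -4 > -5, so we need T ≤ -11; T = -11 ≤ -11  holds
4) values -11, -15, 12, -4 are pairwise distinct  holds
5) S^2 + W^2 = 12^2 + (-4)^2 = 144 + 16 = 160, not 159  fails
6) X = -2, W = -4; -2 ≥ -4 (want <)  fails
7) X - S = -2 - 12 = -14  holds
8) X = -2 is even  holds
9) S = 12 lies in [11, 15]  holds
10) Y = -15, Z = -11; -15 < -11  holds

No — constraints 5 and 6 are not satisfied.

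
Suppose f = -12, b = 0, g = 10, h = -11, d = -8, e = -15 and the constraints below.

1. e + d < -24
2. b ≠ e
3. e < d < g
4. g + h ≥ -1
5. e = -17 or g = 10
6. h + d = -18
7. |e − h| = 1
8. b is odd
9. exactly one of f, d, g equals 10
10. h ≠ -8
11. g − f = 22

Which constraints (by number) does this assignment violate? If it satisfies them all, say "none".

1. e + d = -15 + (-8) = -23; -23 ≥ -24, bound -24 not met — violated.
2. b = 0, e = -15; distinct — OK.
3. values -15 < -8 < 10 — OK.
4. g + h = 10 + (-11) = -1; -1 ≥ -1 — OK.
5. e = -15 ≠ -17, but g = 10 = 10 (second disjunct) — OK.
6. h + d = -11 + (-8) = -19, not -18 — violated.
7. |-15 − (-11)| = 4, not 1 — violated.
8. b = 0 is even — violated.
9. f=-12, d=-8, g=10; 1 of them equals 10 — OK.
10. h = -11, and -11 ≠ -8 — OK.
11. g − f = 10 − (-12) = 22 — OK.

No — constraints 1, 6, 7, and 8 are not satisfied.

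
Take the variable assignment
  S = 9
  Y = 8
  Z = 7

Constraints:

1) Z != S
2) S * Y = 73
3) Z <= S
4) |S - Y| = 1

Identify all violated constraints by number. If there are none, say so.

No — constraint 2 is not satisfied.

1) Z = 7, S = 9; distinct  true
2) S * Y = 9 * 8 = 72, not 73  false
3) Z = 7, S = 9; 7 ≤ 9  true
4) |9 - 8| = 1  true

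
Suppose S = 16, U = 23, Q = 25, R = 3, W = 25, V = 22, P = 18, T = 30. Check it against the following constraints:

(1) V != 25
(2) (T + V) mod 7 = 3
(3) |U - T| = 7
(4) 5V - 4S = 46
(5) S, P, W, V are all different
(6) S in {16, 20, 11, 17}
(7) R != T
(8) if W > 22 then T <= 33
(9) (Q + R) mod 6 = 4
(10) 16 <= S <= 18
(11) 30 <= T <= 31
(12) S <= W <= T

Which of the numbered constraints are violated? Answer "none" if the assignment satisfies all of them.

The assignment satisfies every constraint.

(1) V = 22, and 22 ≠ 25  OK
(2) T + V = 52; 52 mod 7 = 3  OK
(3) |23 - 30| = 7  OK
(4) 5V - 4S = 5(22) - 4(16) = 46  OK
(5) values 16, 18, 25, 22 are pairwise distinct  OK
(6) S = 16 is in {16, 20, 11, 17}  OK
(7) R = 3, T = 30; distinct  OK
(8) W = 25 > 22, so we need T ≤ 33; T = 30 ≤ 33  OK
(9) Q + R = 28; 28 mod 6 = 4  OK
(10) S = 16 lies in [16, 18]  OK
(11) T = 30 lies in [30, 31]  OK
(12) values 16 <= 25 <= 30  OK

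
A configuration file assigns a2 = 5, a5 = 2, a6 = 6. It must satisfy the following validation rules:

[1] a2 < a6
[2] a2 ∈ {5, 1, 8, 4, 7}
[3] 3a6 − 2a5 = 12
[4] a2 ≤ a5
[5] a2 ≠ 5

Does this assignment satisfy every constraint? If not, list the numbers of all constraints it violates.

[1] a2 = 5, a6 = 6; 5 < 6  OK
[2] a2 = 5 is in {5, 1, 8, 4, 7}  OK
[3] 3a6 − 2a5 = 3(6) − 2(2) = 14, not 12  FAIL
[4] a2 = 5, a5 = 2; 5 > 2 (want ≤)  FAIL
[5] a2 = 5, but 5 is required to differ  FAIL

Violated: 3, 4, and 5.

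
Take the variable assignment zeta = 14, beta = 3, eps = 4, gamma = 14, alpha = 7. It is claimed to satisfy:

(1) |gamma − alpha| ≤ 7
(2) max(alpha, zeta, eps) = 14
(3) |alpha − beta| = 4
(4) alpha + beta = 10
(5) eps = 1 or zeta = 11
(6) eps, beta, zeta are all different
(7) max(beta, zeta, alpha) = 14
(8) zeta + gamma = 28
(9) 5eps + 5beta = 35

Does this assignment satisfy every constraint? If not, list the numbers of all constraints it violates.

Constraint 5 does not hold.

(1) |14 − 7| = 7; 7 ≤ 7  OK
(2) max(7, 14, 4) = 14  OK
(3) |7 − 3| = 4  OK
(4) alpha + beta = 7 + 3 = 10  OK
(5) eps = 4 ≠ 1 and zeta = 14 ≠ 11; both disjuncts false  FAIL
(6) values 4, 3, 14 are pairwise distinct  OK
(7) max(3, 14, 7) = 14  OK
(8) zeta + gamma = 14 + 14 = 28  OK
(9) 5eps + 5beta = 5(4) + 5(3) = 35  OK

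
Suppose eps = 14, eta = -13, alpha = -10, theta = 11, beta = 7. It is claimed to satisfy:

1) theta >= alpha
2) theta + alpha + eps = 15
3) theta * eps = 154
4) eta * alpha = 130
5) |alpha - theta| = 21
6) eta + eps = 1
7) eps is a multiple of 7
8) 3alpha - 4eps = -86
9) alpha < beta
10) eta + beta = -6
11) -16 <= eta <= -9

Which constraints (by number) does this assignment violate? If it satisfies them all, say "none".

1) theta = 11, alpha = -10; 11 ≥ -10  holds
2) theta + alpha + eps = 11 + (-10) + 14 = 15  holds
3) theta * eps = 11 * 14 = 154  holds
4) eta * alpha = -13 * (-10) = 130  holds
5) |-10 - 11| = 21  holds
6) eta + eps = -13 + 14 = 1  holds
7) 14 / 7 = 2, so 7 divides 14  holds
8) 3alpha - 4eps = 3(-10) - 4(14) = -86  holds
9) alpha = -10, beta = 7; -10 < 7  holds
10) eta + beta = -13 + 7 = -6  holds
11) eta = -13 lies in [-16, -9]  holds

Yes — all constraints hold.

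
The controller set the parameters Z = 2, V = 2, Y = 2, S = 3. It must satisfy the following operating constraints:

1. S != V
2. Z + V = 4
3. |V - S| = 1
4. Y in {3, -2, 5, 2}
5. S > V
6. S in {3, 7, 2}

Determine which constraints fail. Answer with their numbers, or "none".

1. S = 3, V = 2; distinct  true
2. Z + V = 2 + 2 = 4  true
3. |2 - 3| = 1  true
4. Y = 2 is in {3, -2, 5, 2}  true
5. S = 3, V = 2; 3 > 2  true
6. S = 3 is in {3, 7, 2}  true

None — every constraint holds.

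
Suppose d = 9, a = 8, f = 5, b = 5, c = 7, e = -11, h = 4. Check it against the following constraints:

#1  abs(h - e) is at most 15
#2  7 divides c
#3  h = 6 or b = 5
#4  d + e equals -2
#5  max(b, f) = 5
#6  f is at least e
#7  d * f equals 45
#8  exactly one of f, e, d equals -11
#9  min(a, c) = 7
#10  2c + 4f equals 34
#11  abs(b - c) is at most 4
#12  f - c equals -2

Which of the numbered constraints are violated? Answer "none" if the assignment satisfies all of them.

#1 abs(4 - (-11)) = 15; 15 ≤ 15  ✓
#2 7 / 7 = 1, so 7 divides 7  ✓
#3 h = 4 ≠ 6, but b = 5 = 5 (second disjunct)  ✓
#4 d + e = 9 + (-11) = -2  ✓
#5 max(5, 5) = 5  ✓
#6 f = 5, e = -11; 5 ≥ -11  ✓
#7 d * f = 9 * 5 = 45  ✓
#8 f=5, e=-11, d=9; 1 of them equals -11  ✓
#9 min(8, 7) = 7  ✓
#10 2c + 4f = 2(7) + 4(5) = 34  ✓
#11 abs(5 - 7) = 2; 2 ≤ 4  ✓
#12 f - c = 5 - 7 = -2  ✓

The assignment satisfies every constraint.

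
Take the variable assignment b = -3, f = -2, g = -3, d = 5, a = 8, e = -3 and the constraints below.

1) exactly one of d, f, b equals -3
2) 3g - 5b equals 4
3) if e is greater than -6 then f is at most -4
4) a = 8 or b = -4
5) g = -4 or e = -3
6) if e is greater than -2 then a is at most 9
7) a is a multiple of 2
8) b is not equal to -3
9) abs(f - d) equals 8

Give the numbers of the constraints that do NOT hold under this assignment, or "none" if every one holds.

No — constraints 2, 3, 8, and 9 are not satisfied.

1) d=5, f=-2, b=-3; 1 of them equals -3 — holds.
2) 3g - 5b = 3(-3) - 5(-3) = 6, not 4 — does not hold.
3) e = -3 > -6, so we need f ≤ -4; but f = -2 > -4 — does not hold.
4) a = 8 = 8 (first disjunct) — holds.
5) g = -3 ≠ -4, but e = -3 = -3 (second disjunct) — holds.
6) e = -3, not > -2; antecedent false, conditional vacuously true — holds.
7) 8 / 2 = 4, so 2 divides 8 — holds.
8) b = -3, but -3 is required to differ — does not hold.
9) abs(-2 - 5) = 7, not 8 — does not hold.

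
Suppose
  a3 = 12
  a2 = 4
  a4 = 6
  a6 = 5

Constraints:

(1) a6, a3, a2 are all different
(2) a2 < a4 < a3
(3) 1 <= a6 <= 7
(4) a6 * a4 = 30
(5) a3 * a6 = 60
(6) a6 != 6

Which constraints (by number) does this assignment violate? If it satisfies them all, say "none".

(1) values 5, 12, 4 are pairwise distinct — satisfied.
(2) values 4 < 6 < 12 — satisfied.
(3) a6 = 5 lies in [1, 7] — satisfied.
(4) a6 * a4 = 5 * 6 = 30 — satisfied.
(5) a3 * a6 = 12 * 5 = 60 — satisfied.
(6) a6 = 5, and 5 ≠ 6 — satisfied.

No violations.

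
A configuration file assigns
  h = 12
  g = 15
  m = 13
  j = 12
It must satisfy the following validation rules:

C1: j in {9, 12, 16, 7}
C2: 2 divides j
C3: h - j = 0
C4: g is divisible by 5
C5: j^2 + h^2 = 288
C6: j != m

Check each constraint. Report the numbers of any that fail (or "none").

All constraints are satisfied.

C1: j = 12 is in {9, 12, 16, 7}  yes
C2: 12 / 2 = 6, so 2 divides 12  yes
C3: h - j = 12 - 12 = 0  yes
C4: 15 / 5 = 3, so 5 divides 15  yes
C5: j^2 + h^2 = 12^2 + 12^2 = 144 + 144 = 288  yes
C6: j = 12, m = 13; distinct  yes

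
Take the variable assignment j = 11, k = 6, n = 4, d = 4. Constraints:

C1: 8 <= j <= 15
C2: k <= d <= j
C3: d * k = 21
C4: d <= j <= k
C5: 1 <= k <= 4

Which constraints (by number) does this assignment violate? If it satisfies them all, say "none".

Constraints 2, 3, 4, 5 do not hold.

C1: j = 11 lies in [8, 15] — holds.
C2: values 6, 4, 11; k = 6 is not <= d = 4 — fails.
C3: d * k = 4 * 6 = 24, not 21 — fails.
C4: values 4, 11, 6; j = 11 is not <= k = 6 — fails.
C5: k = 6 is outside [1, 4] — fails.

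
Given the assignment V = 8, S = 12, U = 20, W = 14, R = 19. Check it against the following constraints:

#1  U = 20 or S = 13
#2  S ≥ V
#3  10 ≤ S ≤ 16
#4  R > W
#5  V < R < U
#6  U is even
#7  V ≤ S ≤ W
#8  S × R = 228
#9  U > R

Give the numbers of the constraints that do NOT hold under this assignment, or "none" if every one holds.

No violations.

#1 U = 20 = 20 (first disjunct)  true
#2 S = 12, V = 8; 12 ≥ 8  true
#3 S = 12 lies in [10, 16]  true
#4 R = 19, W = 14; 19 > 14  true
#5 values 8 < 19 < 20  true
#6 U = 20 is even  true
#7 values 8 ≤ 12 ≤ 14  true
#8 S × R = 12 × 19 = 228  true
#9 U = 20, R = 19; 20 > 19  true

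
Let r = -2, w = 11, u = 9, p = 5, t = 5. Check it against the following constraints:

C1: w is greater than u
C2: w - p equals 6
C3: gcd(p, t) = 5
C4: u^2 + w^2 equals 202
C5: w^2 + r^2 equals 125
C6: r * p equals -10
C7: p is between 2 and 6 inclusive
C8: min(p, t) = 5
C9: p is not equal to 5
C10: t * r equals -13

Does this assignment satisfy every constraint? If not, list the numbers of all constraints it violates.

No — constraints 9 and 10 are not satisfied.

C1: w = 11, u = 9; 11 > 9  OK
C2: w - p = 11 - 5 = 6  OK
C3: gcd(5, 5) = 5  OK
C4: u^2 + w^2 = 9^2 + 11^2 = 81 + 121 = 202  OK
C5: w^2 + r^2 = 11^2 + (-2)^2 = 121 + 4 = 125  OK
C6: r * p = -2 * 5 = -10  OK
C7: p = 5 lies in [2, 6]  OK
C8: min(5, 5) = 5  OK
C9: p = 5, but 5 is required to differ  FAIL
C10: t * r = 5 * (-2) = -10, not -13  FAIL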